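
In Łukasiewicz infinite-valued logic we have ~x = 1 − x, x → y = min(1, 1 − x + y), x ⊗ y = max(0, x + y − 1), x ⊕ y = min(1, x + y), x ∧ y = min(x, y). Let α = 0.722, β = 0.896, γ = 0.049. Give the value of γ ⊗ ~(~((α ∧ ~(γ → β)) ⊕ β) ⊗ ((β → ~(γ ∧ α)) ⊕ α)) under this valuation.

0.000

γ → β = min(1, 1 − 0.049 + 0.896) = min(1, 1.847) = 1.000
~(γ → β) = 1 − 1.000 = 0.000
α ∧ ~(γ → β) = min(0.722, 0.000) = 0.000
(α ∧ ~(γ → β)) ⊕ β = min(1, 0.000 + 0.896) = min(1, 0.896) = 0.896
~((α ∧ ~(γ → β)) ⊕ β) = 1 − 0.896 = 0.104
γ ∧ α = min(0.049, 0.722) = 0.049
~(γ ∧ α) = 1 − 0.049 = 0.951
β → ~(γ ∧ α) = min(1, 1 − 0.896 + 0.951) = min(1, 1.055) = 1.000
(β → ~(γ ∧ α)) ⊕ α = min(1, 1.000 + 0.722) = min(1, 1.722) = 1.000
~((α ∧ ~(γ → β)) ⊕ β) ⊗ ((β → ~(γ ∧ α)) ⊕ α) = max(0, 0.104 + 1.000 − 1) = max(0, 0.104) = 0.104
~(~((α ∧ ~(γ → β)) ⊕ β) ⊗ ((β → ~(γ ∧ α)) ⊕ α)) = 1 − 0.104 = 0.896
γ ⊗ ~(~((α ∧ ~(γ → β)) ⊕ β) ⊗ ((β → ~(γ ∧ α)) ⊕ α)) = max(0, 0.049 + 0.896 − 1) = max(0, -0.055) = 0.000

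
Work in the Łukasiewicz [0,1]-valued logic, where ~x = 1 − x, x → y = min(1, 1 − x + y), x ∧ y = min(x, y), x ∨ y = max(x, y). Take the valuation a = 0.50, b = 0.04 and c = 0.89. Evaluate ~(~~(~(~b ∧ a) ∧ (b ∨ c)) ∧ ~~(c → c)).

~b = 1 − 0.04 = 0.96
~b ∧ a = min(0.96, 0.50) = 0.50
~(~b ∧ a) = 1 − 0.50 = 0.50
b ∨ c = max(0.04, 0.89) = 0.89
~(~b ∧ a) ∧ (b ∨ c) = min(0.50, 0.89) = 0.50
~(~(~b ∧ a) ∧ (b ∨ c)) = 1 − 0.50 = 0.50
~~(~(~b ∧ a) ∧ (b ∨ c)) = 1 − 0.50 = 0.50
c → c = min(1, 1 − 0.89 + 0.89) = min(1, 1.00) = 1.00
~(c → c) = 1 − 1.00 = 0.00
~~(c → c) = 1 − 0.00 = 1.00
~~(~(~b ∧ a) ∧ (b ∨ c)) ∧ ~~(c → c) = min(0.50, 1.00) = 0.50
~(~~(~(~b ∧ a) ∧ (b ∨ c)) ∧ ~~(c → c)) = 1 − 0.50 = 0.50

0.50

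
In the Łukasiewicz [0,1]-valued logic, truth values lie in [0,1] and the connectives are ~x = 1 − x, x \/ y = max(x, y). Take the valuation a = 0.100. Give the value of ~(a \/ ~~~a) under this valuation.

0.100

~a = 1 − 0.100 = 0.900
~~a = 1 − 0.900 = 0.100
~~~a = 1 − 0.100 = 0.900
a \/ ~~~a = max(0.100, 0.900) = 0.900
~(a \/ ~~~a) = 1 − 0.900 = 0.100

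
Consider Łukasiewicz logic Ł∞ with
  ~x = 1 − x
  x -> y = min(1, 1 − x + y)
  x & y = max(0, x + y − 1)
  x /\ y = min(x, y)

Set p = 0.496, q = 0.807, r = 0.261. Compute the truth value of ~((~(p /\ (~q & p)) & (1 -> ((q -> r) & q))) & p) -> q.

~q = 1 − 0.807 = 0.193
~q & p = max(0, 0.193 + 0.496 − 1) = max(0, -0.311) = 0.000
p /\ (~q & p) = min(0.496, 0.000) = 0.000
~(p /\ (~q & p)) = 1 − 0.000 = 1.000
q -> r = min(1, 1 − 0.807 + 0.261) = min(1, 0.454) = 0.454
(q -> r) & q = max(0, 0.454 + 0.807 − 1) = max(0, 0.261) = 0.261
1 -> ((q -> r) & q) = min(1, 1 − 1.000 + 0.261) = min(1, 0.261) = 0.261
~(p /\ (~q & p)) & (1 -> ((q -> r) & q)) = max(0, 1.000 + 0.261 − 1) = max(0, 0.261) = 0.261
(~(p /\ (~q & p)) & (1 -> ((q -> r) & q))) & p = max(0, 0.261 + 0.496 − 1) = max(0, -0.243) = 0.000
~((~(p /\ (~q & p)) & (1 -> ((q -> r) & q))) & p) = 1 − 0.000 = 1.000
~((~(p /\ (~q & p)) & (1 -> ((q -> r) & q))) & p) -> q = min(1, 1 − 1.000 + 0.807) = min(1, 0.807) = 0.807

0.807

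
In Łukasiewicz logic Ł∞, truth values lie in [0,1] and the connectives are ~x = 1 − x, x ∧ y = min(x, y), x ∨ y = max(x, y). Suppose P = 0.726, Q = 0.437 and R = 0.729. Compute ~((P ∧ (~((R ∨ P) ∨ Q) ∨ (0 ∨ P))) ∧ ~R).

0.729

R ∨ P = max(0.729, 0.726) = 0.729
(R ∨ P) ∨ Q = max(0.729, 0.437) = 0.729
~((R ∨ P) ∨ Q) = 1 − 0.729 = 0.271
0 ∨ P = max(0.000, 0.726) = 0.726
~((R ∨ P) ∨ Q) ∨ (0 ∨ P) = max(0.271, 0.726) = 0.726
P ∧ (~((R ∨ P) ∨ Q) ∨ (0 ∨ P)) = min(0.726, 0.726) = 0.726
~R = 1 − 0.729 = 0.271
(P ∧ (~((R ∨ P) ∨ Q) ∨ (0 ∨ P))) ∧ ~R = min(0.726, 0.271) = 0.271
~((P ∧ (~((R ∨ P) ∨ Q) ∨ (0 ∨ P))) ∧ ~R) = 1 − 0.271 = 0.729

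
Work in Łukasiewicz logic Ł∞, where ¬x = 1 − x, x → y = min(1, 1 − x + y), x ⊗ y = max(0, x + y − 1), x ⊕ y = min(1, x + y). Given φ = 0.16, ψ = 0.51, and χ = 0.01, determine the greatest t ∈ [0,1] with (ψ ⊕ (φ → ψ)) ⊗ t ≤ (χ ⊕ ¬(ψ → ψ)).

φ → ψ = min(1, 1 − 0.16 + 0.51) = min(1, 1.35) = 1.00
ψ ⊕ (φ → ψ) = min(1, 0.51 + 1.00) = min(1, 1.51) = 1.00
So the left factor is ψ ⊕ (φ → ψ) = 1.00.
ψ → ψ = min(1, 1 − 0.51 + 0.51) = min(1, 1.00) = 1.00
¬(ψ → ψ) = 1 − 1.00 = 0.00
χ ⊕ ¬(ψ → ψ) = min(1, 0.01 + 0.00) = min(1, 0.01) = 0.01
So the right-hand bound is χ ⊕ ¬(ψ → ψ) = 0.01.
The residuum of the Łukasiewicz t-norm gives the supremum: min(1, 1 − 1.00 + 0.01).
1 − 1.00 + 0.01 = 0.01, so t = min(1, 0.01) = 0.01.
Check: 1.00 ⊗ 0.01 = max(0, 0.01) = 0.01 ≤ 0.01.

0.01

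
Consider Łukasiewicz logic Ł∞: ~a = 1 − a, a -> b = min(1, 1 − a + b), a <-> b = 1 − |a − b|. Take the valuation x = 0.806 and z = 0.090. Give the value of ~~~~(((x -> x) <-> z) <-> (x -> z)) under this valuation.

0.806

x -> x = min(1, 1 − 0.806 + 0.806) = min(1, 1.000) = 1.000
(x -> x) <-> z = 1 − |1.000 − 0.090| = 1 − 0.910 = 0.090
x -> z = min(1, 1 − 0.806 + 0.090) = min(1, 0.284) = 0.284
((x -> x) <-> z) <-> (x -> z) = 1 − |0.090 − 0.284| = 1 − 0.194 = 0.806
~(((x -> x) <-> z) <-> (x -> z)) = 1 − 0.806 = 0.194
~~(((x -> x) <-> z) <-> (x -> z)) = 1 − 0.194 = 0.806
~~~(((x -> x) <-> z) <-> (x -> z)) = 1 − 0.806 = 0.194
~~~~(((x -> x) <-> z) <-> (x -> z)) = 1 − 0.194 = 0.806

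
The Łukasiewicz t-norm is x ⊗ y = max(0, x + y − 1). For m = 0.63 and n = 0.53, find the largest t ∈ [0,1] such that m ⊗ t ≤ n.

The residuum of the Łukasiewicz t-norm gives the supremum: min(1, 1 − 0.63 + 0.53).
1 − 0.63 + 0.53 = 0.90, so t = min(1, 0.90) = 0.90.
Check: 0.63 ⊗ 0.90 = max(0, 0.53) = 0.53 ≤ 0.53.

0.90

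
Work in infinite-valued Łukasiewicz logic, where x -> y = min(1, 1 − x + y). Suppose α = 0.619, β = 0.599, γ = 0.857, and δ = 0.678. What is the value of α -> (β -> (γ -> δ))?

γ -> δ = min(1, 1 − 0.857 + 0.678) = min(1, 0.821) = 0.821
β -> (γ -> δ) = min(1, 1 − 0.599 + 0.821) = min(1, 1.222) = 1.000
α -> (β -> (γ -> δ)) = min(1, 1 − 0.619 + 1.000) = min(1, 1.381) = 1.000

1.000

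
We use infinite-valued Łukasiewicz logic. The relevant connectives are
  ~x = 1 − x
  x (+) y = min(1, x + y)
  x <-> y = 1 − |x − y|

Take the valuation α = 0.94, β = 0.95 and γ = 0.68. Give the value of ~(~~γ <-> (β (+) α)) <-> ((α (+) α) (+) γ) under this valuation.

0.32

~γ = 1 − 0.68 = 0.32
~~γ = 1 − 0.32 = 0.68
β (+) α = min(1, 0.95 + 0.94) = min(1, 1.89) = 1.00
~~γ <-> (β (+) α) = 1 − |0.68 − 1.00| = 1 − 0.32 = 0.68
~(~~γ <-> (β (+) α)) = 1 − 0.68 = 0.32
α (+) α = min(1, 0.94 + 0.94) = min(1, 1.88) = 1.00
(α (+) α) (+) γ = min(1, 1.00 + 0.68) = min(1, 1.68) = 1.00
~(~~γ <-> (β (+) α)) <-> ((α (+) α) (+) γ) = 1 − |0.32 − 1.00| = 1 − 0.68 = 0.32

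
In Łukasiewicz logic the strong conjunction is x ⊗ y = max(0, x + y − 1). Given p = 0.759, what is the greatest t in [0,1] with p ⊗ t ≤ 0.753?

The residuum of the Łukasiewicz t-norm gives the supremum: min(1, 1 − 0.759 + 0.753).
1 − 0.759 + 0.753 = 0.994, so t = min(1, 0.994) = 0.994.
Check: 0.759 ⊗ 0.994 = max(0, 0.753) = 0.753 ≤ 0.753.

0.994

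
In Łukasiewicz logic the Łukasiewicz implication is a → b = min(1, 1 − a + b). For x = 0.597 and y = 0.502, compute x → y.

0.905

x → y = min(1, 1 − 0.597 + 0.502) = min(1, 0.905) = 0.905
For comparison, the Gödel implication (1 if a ≤ b else b) would give 0.502.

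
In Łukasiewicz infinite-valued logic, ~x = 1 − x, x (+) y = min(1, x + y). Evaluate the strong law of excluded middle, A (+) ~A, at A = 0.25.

1.00

~A = 1 − 0.25 = 0.75
A (+) ~A = min(1, 0.25 + 0.75) = min(1, 1.00) = 1.00
(As expected: always 1 in Ł∞ since a ⊕ (1−a) = 1.)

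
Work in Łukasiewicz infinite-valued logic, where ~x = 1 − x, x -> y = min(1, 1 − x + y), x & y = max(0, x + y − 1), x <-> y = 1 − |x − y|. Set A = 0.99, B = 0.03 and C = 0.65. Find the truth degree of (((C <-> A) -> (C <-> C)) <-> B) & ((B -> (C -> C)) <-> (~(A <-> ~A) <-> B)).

C <-> A = 1 − |0.65 − 0.99| = 1 − 0.34 = 0.66
C <-> C = 1 − |0.65 − 0.65| = 1 − 0.00 = 1.00
(C <-> A) -> (C <-> C) = min(1, 1 − 0.66 + 1.00) = min(1, 1.34) = 1.00
((C <-> A) -> (C <-> C)) <-> B = 1 − |1.00 − 0.03| = 1 − 0.97 = 0.03
C -> C = min(1, 1 − 0.65 + 0.65) = min(1, 1.00) = 1.00
B -> (C -> C) = min(1, 1 − 0.03 + 1.00) = min(1, 1.97) = 1.00
~A = 1 − 0.99 = 0.01
A <-> ~A = 1 − |0.99 − 0.01| = 1 − 0.98 = 0.02
~(A <-> ~A) = 1 − 0.02 = 0.98
~(A <-> ~A) <-> B = 1 − |0.98 − 0.03| = 1 − 0.95 = 0.05
(B -> (C -> C)) <-> (~(A <-> ~A) <-> B) = 1 − |1.00 − 0.05| = 1 − 0.95 = 0.05
(((C <-> A) -> (C <-> C)) <-> B) & ((B -> (C -> C)) <-> (~(A <-> ~A) <-> B)) = max(0, 0.03 + 0.05 − 1) = max(0, -0.92) = 0.00

0.00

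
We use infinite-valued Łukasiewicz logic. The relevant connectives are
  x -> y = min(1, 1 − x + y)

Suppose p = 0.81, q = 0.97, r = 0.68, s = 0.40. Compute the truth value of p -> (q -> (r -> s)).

r -> s = min(1, 1 − 0.68 + 0.40) = min(1, 0.72) = 0.72
q -> (r -> s) = min(1, 1 − 0.97 + 0.72) = min(1, 0.75) = 0.75
p -> (q -> (r -> s)) = min(1, 1 − 0.81 + 0.75) = min(1, 0.94) = 0.94

0.94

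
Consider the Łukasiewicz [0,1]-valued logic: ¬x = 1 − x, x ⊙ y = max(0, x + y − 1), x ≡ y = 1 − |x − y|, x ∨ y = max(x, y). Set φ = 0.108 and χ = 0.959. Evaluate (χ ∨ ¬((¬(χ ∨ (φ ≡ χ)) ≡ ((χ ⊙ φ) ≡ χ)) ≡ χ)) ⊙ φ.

φ ≡ χ = 1 − |0.108 − 0.959| = 1 − 0.851 = 0.149
χ ∨ (φ ≡ χ) = max(0.959, 0.149) = 0.959
¬(χ ∨ (φ ≡ χ)) = 1 − 0.959 = 0.041
χ ⊙ φ = max(0, 0.959 + 0.108 − 1) = max(0, 0.067) = 0.067
(χ ⊙ φ) ≡ χ = 1 − |0.067 − 0.959| = 1 − 0.892 = 0.108
¬(χ ∨ (φ ≡ χ)) ≡ ((χ ⊙ φ) ≡ χ) = 1 − |0.041 − 0.108| = 1 − 0.067 = 0.933
(¬(χ ∨ (φ ≡ χ)) ≡ ((χ ⊙ φ) ≡ χ)) ≡ χ = 1 − |0.933 − 0.959| = 1 − 0.026 = 0.974
¬((¬(χ ∨ (φ ≡ χ)) ≡ ((χ ⊙ φ) ≡ χ)) ≡ χ) = 1 − 0.974 = 0.026
χ ∨ ¬((¬(χ ∨ (φ ≡ χ)) ≡ ((χ ⊙ φ) ≡ χ)) ≡ χ) = max(0.959, 0.026) = 0.959
(χ ∨ ¬((¬(χ ∨ (φ ≡ χ)) ≡ ((χ ⊙ φ) ≡ χ)) ≡ χ)) ⊙ φ = max(0, 0.959 + 0.108 − 1) = max(0, 0.067) = 0.067

0.067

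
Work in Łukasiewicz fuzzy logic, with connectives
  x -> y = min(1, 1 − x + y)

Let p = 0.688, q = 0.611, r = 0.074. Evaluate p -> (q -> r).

0.775

q -> r = min(1, 1 − 0.611 + 0.074) = min(1, 0.463) = 0.463
p -> (q -> r) = min(1, 1 − 0.688 + 0.463) = min(1, 0.775) = 0.775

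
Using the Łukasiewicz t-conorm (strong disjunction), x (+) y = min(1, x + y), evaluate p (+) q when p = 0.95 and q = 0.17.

p (+) q = min(1, 0.95 + 0.17) = min(1, 1.12) = 1.00
For comparison, the Gödel t-conorm max(x, y) would give 0.95.

1.00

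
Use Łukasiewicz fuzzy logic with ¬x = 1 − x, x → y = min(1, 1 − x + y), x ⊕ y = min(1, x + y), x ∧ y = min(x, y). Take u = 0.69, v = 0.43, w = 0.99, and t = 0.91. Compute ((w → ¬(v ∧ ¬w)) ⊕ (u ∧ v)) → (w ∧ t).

0.91

¬w = 1 − 0.99 = 0.01
v ∧ ¬w = min(0.43, 0.01) = 0.01
¬(v ∧ ¬w) = 1 − 0.01 = 0.99
w → ¬(v ∧ ¬w) = min(1, 1 − 0.99 + 0.99) = min(1, 1.00) = 1.00
u ∧ v = min(0.69, 0.43) = 0.43
(w → ¬(v ∧ ¬w)) ⊕ (u ∧ v) = min(1, 1.00 + 0.43) = min(1, 1.43) = 1.00
w ∧ t = min(0.99, 0.91) = 0.91
((w → ¬(v ∧ ¬w)) ⊕ (u ∧ v)) → (w ∧ t) = min(1, 1 − 1.00 + 0.91) = min(1, 0.91) = 0.91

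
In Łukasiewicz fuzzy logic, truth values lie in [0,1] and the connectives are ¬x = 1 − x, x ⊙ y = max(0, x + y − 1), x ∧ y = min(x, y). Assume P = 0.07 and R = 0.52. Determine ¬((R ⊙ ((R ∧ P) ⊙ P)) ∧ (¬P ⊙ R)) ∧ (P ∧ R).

0.07

R ∧ P = min(0.52, 0.07) = 0.07
(R ∧ P) ⊙ P = max(0, 0.07 + 0.07 − 1) = max(0, -0.86) = 0.00
R ⊙ ((R ∧ P) ⊙ P) = max(0, 0.52 + 0.00 − 1) = max(0, -0.48) = 0.00
¬P = 1 − 0.07 = 0.93
¬P ⊙ R = max(0, 0.93 + 0.52 − 1) = max(0, 0.45) = 0.45
(R ⊙ ((R ∧ P) ⊙ P)) ∧ (¬P ⊙ R) = min(0.00, 0.45) = 0.00
¬((R ⊙ ((R ∧ P) ⊙ P)) ∧ (¬P ⊙ R)) = 1 − 0.00 = 1.00
P ∧ R = min(0.07, 0.52) = 0.07
¬((R ⊙ ((R ∧ P) ⊙ P)) ∧ (¬P ⊙ R)) ∧ (P ∧ R) = min(1.00, 0.07) = 0.07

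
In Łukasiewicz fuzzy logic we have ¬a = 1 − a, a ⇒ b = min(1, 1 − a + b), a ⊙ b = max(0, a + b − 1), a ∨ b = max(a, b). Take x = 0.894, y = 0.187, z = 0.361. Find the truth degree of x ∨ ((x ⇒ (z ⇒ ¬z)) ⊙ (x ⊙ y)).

0.894

¬z = 1 − 0.361 = 0.639
z ⇒ ¬z = min(1, 1 − 0.361 + 0.639) = min(1, 1.278) = 1.000
x ⇒ (z ⇒ ¬z) = min(1, 1 − 0.894 + 1.000) = min(1, 1.106) = 1.000
x ⊙ y = max(0, 0.894 + 0.187 − 1) = max(0, 0.081) = 0.081
(x ⇒ (z ⇒ ¬z)) ⊙ (x ⊙ y) = max(0, 1.000 + 0.081 − 1) = max(0, 0.081) = 0.081
x ∨ ((x ⇒ (z ⇒ ¬z)) ⊙ (x ⊙ y)) = max(0.894, 0.081) = 0.894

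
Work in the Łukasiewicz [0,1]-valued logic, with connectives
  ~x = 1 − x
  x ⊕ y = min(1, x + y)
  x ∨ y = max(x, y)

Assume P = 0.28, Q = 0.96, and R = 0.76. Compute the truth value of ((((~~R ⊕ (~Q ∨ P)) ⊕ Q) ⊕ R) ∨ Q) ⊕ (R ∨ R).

1.00

~R = 1 − 0.76 = 0.24
~~R = 1 − 0.24 = 0.76
~Q = 1 − 0.96 = 0.04
~Q ∨ P = max(0.04, 0.28) = 0.28
~~R ⊕ (~Q ∨ P) = min(1, 0.76 + 0.28) = min(1, 1.04) = 1.00
(~~R ⊕ (~Q ∨ P)) ⊕ Q = min(1, 1.00 + 0.96) = min(1, 1.96) = 1.00
((~~R ⊕ (~Q ∨ P)) ⊕ Q) ⊕ R = min(1, 1.00 + 0.76) = min(1, 1.76) = 1.00
(((~~R ⊕ (~Q ∨ P)) ⊕ Q) ⊕ R) ∨ Q = max(1.00, 0.96) = 1.00
R ∨ R = max(0.76, 0.76) = 0.76
((((~~R ⊕ (~Q ∨ P)) ⊕ Q) ⊕ R) ∨ Q) ⊕ (R ∨ R) = min(1, 1.00 + 0.76) = min(1, 1.76) = 1.00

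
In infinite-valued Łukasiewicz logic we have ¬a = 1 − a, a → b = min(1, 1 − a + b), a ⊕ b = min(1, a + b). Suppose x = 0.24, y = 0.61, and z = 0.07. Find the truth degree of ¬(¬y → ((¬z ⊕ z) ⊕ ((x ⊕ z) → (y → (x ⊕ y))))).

0.00

¬y = 1 − 0.61 = 0.39
¬z = 1 − 0.07 = 0.93
¬z ⊕ z = min(1, 0.93 + 0.07) = min(1, 1.00) = 1.00
x ⊕ z = min(1, 0.24 + 0.07) = min(1, 0.31) = 0.31
x ⊕ y = min(1, 0.24 + 0.61) = min(1, 0.85) = 0.85
y → (x ⊕ y) = min(1, 1 − 0.61 + 0.85) = min(1, 1.24) = 1.00
(x ⊕ z) → (y → (x ⊕ y)) = min(1, 1 − 0.31 + 1.00) = min(1, 1.69) = 1.00
(¬z ⊕ z) ⊕ ((x ⊕ z) → (y → (x ⊕ y))) = min(1, 1.00 + 1.00) = min(1, 2.00) = 1.00
¬y → ((¬z ⊕ z) ⊕ ((x ⊕ z) → (y → (x ⊕ y)))) = min(1, 1 − 0.39 + 1.00) = min(1, 1.61) = 1.00
¬(¬y → ((¬z ⊕ z) ⊕ ((x ⊕ z) → (y → (x ⊕ y))))) = 1 − 1.00 = 0.00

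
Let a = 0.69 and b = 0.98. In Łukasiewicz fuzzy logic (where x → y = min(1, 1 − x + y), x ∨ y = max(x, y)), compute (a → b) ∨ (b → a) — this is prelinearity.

a → b = min(1, 1 − 0.69 + 0.98) = min(1, 1.29) = 1.00
b → a = min(1, 1 − 0.98 + 0.69) = min(1, 0.71) = 0.71
(a → b) ∨ (b → a) = max(1.00, 0.71) = 1.00
(As expected: a Ł∞-tautology — holds in every MV-chain.)

1.00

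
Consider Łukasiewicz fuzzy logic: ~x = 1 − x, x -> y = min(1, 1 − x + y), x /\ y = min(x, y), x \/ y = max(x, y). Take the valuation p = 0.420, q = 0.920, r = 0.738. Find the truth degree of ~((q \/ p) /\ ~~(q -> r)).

q \/ p = max(0.920, 0.420) = 0.920
q -> r = min(1, 1 − 0.920 + 0.738) = min(1, 0.818) = 0.818
~(q -> r) = 1 − 0.818 = 0.182
~~(q -> r) = 1 − 0.182 = 0.818
(q \/ p) /\ ~~(q -> r) = min(0.920, 0.818) = 0.818
~((q \/ p) /\ ~~(q -> r)) = 1 − 0.818 = 0.182

0.182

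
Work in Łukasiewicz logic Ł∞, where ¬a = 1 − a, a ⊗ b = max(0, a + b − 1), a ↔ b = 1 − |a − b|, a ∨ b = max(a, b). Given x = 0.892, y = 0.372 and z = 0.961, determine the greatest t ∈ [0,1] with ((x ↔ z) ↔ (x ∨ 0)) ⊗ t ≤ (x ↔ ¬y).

0.775

x ↔ z = 1 − |0.892 − 0.961| = 1 − 0.069 = 0.931
x ∨ 0 = max(0.892, 0.000) = 0.892
(x ↔ z) ↔ (x ∨ 0) = 1 − |0.931 − 0.892| = 1 − 0.039 = 0.961
So the left factor is (x ↔ z) ↔ (x ∨ 0) = 0.961.
¬y = 1 − 0.372 = 0.628
x ↔ ¬y = 1 − |0.892 − 0.628| = 1 − 0.264 = 0.736
So the right-hand bound is x ↔ ¬y = 0.736.
The residuum of the Łukasiewicz t-norm gives the supremum: min(1, 1 − 0.961 + 0.736).
1 − 0.961 + 0.736 = 0.775, so t = min(1, 0.775) = 0.775.
Check: 0.961 ⊗ 0.775 = max(0, 0.736) = 0.736 ≤ 0.736.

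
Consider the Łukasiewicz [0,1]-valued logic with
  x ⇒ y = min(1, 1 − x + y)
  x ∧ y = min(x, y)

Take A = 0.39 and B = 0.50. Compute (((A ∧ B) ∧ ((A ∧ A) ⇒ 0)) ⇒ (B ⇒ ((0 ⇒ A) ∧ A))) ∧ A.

A ∧ B = min(0.39, 0.50) = 0.39
A ∧ A = min(0.39, 0.39) = 0.39
(A ∧ A) ⇒ 0 = min(1, 1 − 0.39 + 0.00) = min(1, 0.61) = 0.61
(A ∧ B) ∧ ((A ∧ A) ⇒ 0) = min(0.39, 0.61) = 0.39
0 ⇒ A = min(1, 1 − 0.00 + 0.39) = min(1, 1.39) = 1.00
(0 ⇒ A) ∧ A = min(1.00, 0.39) = 0.39
B ⇒ ((0 ⇒ A) ∧ A) = min(1, 1 − 0.50 + 0.39) = min(1, 0.89) = 0.89
((A ∧ B) ∧ ((A ∧ A) ⇒ 0)) ⇒ (B ⇒ ((0 ⇒ A) ∧ A)) = min(1, 1 − 0.39 + 0.89) = min(1, 1.50) = 1.00
(((A ∧ B) ∧ ((A ∧ A) ⇒ 0)) ⇒ (B ⇒ ((0 ⇒ A) ∧ A))) ∧ A = min(1.00, 0.39) = 0.39

0.39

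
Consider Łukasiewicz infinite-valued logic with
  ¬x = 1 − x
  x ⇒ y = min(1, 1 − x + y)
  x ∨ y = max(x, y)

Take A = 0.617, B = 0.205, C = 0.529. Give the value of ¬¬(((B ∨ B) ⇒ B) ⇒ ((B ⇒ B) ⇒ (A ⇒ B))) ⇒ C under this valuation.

0.941

B ∨ B = max(0.205, 0.205) = 0.205
(B ∨ B) ⇒ B = min(1, 1 − 0.205 + 0.205) = min(1, 1.000) = 1.000
B ⇒ B = min(1, 1 − 0.205 + 0.205) = min(1, 1.000) = 1.000
A ⇒ B = min(1, 1 − 0.617 + 0.205) = min(1, 0.588) = 0.588
(B ⇒ B) ⇒ (A ⇒ B) = min(1, 1 − 1.000 + 0.588) = min(1, 0.588) = 0.588
((B ∨ B) ⇒ B) ⇒ ((B ⇒ B) ⇒ (A ⇒ B)) = min(1, 1 − 1.000 + 0.588) = min(1, 0.588) = 0.588
¬(((B ∨ B) ⇒ B) ⇒ ((B ⇒ B) ⇒ (A ⇒ B))) = 1 − 0.588 = 0.412
¬¬(((B ∨ B) ⇒ B) ⇒ ((B ⇒ B) ⇒ (A ⇒ B))) = 1 − 0.412 = 0.588
¬¬(((B ∨ B) ⇒ B) ⇒ ((B ⇒ B) ⇒ (A ⇒ B))) ⇒ C = min(1, 1 − 0.588 + 0.529) = min(1, 0.941) = 0.941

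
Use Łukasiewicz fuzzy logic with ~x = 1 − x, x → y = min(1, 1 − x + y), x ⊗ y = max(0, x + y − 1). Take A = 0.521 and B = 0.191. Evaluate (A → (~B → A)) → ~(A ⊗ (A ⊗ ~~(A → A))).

0.958

~B = 1 − 0.191 = 0.809
~B → A = min(1, 1 − 0.809 + 0.521) = min(1, 0.712) = 0.712
A → (~B → A) = min(1, 1 − 0.521 + 0.712) = min(1, 1.191) = 1.000
A → A = min(1, 1 − 0.521 + 0.521) = min(1, 1.000) = 1.000
~(A → A) = 1 − 1.000 = 0.000
~~(A → A) = 1 − 0.000 = 1.000
A ⊗ ~~(A → A) = max(0, 0.521 + 1.000 − 1) = max(0, 0.521) = 0.521
A ⊗ (A ⊗ ~~(A → A)) = max(0, 0.521 + 0.521 − 1) = max(0, 0.042) = 0.042
~(A ⊗ (A ⊗ ~~(A → A))) = 1 − 0.042 = 0.958
(A → (~B → A)) → ~(A ⊗ (A ⊗ ~~(A → A))) = min(1, 1 − 1.000 + 0.958) = min(1, 0.958) = 0.958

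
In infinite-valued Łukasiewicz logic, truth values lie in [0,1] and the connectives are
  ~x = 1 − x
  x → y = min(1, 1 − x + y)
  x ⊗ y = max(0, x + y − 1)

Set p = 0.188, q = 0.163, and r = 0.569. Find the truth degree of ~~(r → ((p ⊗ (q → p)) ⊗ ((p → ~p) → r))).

0.431

q → p = min(1, 1 − 0.163 + 0.188) = min(1, 1.025) = 1.000
p ⊗ (q → p) = max(0, 0.188 + 1.000 − 1) = max(0, 0.188) = 0.188
~p = 1 − 0.188 = 0.812
p → ~p = min(1, 1 − 0.188 + 0.812) = min(1, 1.624) = 1.000
(p → ~p) → r = min(1, 1 − 1.000 + 0.569) = min(1, 0.569) = 0.569
(p ⊗ (q → p)) ⊗ ((p → ~p) → r) = max(0, 0.188 + 0.569 − 1) = max(0, -0.243) = 0.000
r → ((p ⊗ (q → p)) ⊗ ((p → ~p) → r)) = min(1, 1 − 0.569 + 0.000) = min(1, 0.431) = 0.431
~(r → ((p ⊗ (q → p)) ⊗ ((p → ~p) → r))) = 1 − 0.431 = 0.569
~~(r → ((p ⊗ (q → p)) ⊗ ((p → ~p) → r))) = 1 − 0.569 = 0.431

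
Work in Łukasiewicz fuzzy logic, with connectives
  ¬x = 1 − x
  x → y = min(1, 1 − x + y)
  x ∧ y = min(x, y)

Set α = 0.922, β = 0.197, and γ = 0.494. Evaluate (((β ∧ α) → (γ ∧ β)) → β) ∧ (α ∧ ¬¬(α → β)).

0.197

β ∧ α = min(0.197, 0.922) = 0.197
γ ∧ β = min(0.494, 0.197) = 0.197
(β ∧ α) → (γ ∧ β) = min(1, 1 − 0.197 + 0.197) = min(1, 1.000) = 1.000
((β ∧ α) → (γ ∧ β)) → β = min(1, 1 − 1.000 + 0.197) = min(1, 0.197) = 0.197
α → β = min(1, 1 − 0.922 + 0.197) = min(1, 0.275) = 0.275
¬(α → β) = 1 − 0.275 = 0.725
¬¬(α → β) = 1 − 0.725 = 0.275
α ∧ ¬¬(α → β) = min(0.922, 0.275) = 0.275
(((β ∧ α) → (γ ∧ β)) → β) ∧ (α ∧ ¬¬(α → β)) = min(0.197, 0.275) = 0.197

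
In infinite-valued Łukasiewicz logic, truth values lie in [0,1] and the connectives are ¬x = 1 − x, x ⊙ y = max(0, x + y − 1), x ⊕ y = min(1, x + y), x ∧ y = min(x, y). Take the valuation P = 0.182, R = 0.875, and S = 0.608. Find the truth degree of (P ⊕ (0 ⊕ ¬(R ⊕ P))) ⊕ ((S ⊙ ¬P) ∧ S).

R ⊕ P = min(1, 0.875 + 0.182) = min(1, 1.057) = 1.000
¬(R ⊕ P) = 1 − 1.000 = 0.000
0 ⊕ ¬(R ⊕ P) = min(1, 0.000 + 0.000) = min(1, 0.000) = 0.000
P ⊕ (0 ⊕ ¬(R ⊕ P)) = min(1, 0.182 + 0.000) = min(1, 0.182) = 0.182
¬P = 1 − 0.182 = 0.818
S ⊙ ¬P = max(0, 0.608 + 0.818 − 1) = max(0, 0.426) = 0.426
(S ⊙ ¬P) ∧ S = min(0.426, 0.608) = 0.426
(P ⊕ (0 ⊕ ¬(R ⊕ P))) ⊕ ((S ⊙ ¬P) ∧ S) = min(1, 0.182 + 0.426) = min(1, 0.608) = 0.608

0.608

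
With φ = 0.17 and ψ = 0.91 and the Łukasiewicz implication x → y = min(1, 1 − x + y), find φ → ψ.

1.00

φ → ψ = min(1, 1 − 0.17 + 0.91) = min(1, 1.74) = 1.00
For comparison, the Gödel implication (1 if x ≤ y else y) would give 1.00.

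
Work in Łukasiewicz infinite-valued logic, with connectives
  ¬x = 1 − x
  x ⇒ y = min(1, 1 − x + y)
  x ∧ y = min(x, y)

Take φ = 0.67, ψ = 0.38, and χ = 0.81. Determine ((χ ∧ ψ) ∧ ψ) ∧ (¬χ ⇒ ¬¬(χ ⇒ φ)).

χ ∧ ψ = min(0.81, 0.38) = 0.38
(χ ∧ ψ) ∧ ψ = min(0.38, 0.38) = 0.38
¬χ = 1 − 0.81 = 0.19
χ ⇒ φ = min(1, 1 − 0.81 + 0.67) = min(1, 0.86) = 0.86
¬(χ ⇒ φ) = 1 − 0.86 = 0.14
¬¬(χ ⇒ φ) = 1 − 0.14 = 0.86
¬χ ⇒ ¬¬(χ ⇒ φ) = min(1, 1 − 0.19 + 0.86) = min(1, 1.67) = 1.00
((χ ∧ ψ) ∧ ψ) ∧ (¬χ ⇒ ¬¬(χ ⇒ φ)) = min(0.38, 1.00) = 0.38

0.38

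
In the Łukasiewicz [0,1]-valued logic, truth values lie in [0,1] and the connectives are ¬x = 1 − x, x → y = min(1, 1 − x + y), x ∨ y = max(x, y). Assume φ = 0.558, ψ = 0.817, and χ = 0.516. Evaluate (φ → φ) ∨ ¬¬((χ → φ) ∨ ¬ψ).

1.000

φ → φ = min(1, 1 − 0.558 + 0.558) = min(1, 1.000) = 1.000
χ → φ = min(1, 1 − 0.516 + 0.558) = min(1, 1.042) = 1.000
¬ψ = 1 − 0.817 = 0.183
(χ → φ) ∨ ¬ψ = max(1.000, 0.183) = 1.000
¬((χ → φ) ∨ ¬ψ) = 1 − 1.000 = 0.000
¬¬((χ → φ) ∨ ¬ψ) = 1 − 0.000 = 1.000
(φ → φ) ∨ ¬¬((χ → φ) ∨ ¬ψ) = max(1.000, 1.000) = 1.000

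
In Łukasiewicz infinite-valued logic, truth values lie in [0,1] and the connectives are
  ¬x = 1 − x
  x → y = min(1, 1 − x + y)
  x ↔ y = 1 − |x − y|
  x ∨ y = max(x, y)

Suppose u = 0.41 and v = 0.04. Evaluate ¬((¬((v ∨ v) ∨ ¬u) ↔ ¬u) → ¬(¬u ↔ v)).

v ∨ v = max(0.04, 0.04) = 0.04
¬u = 1 − 0.41 = 0.59
(v ∨ v) ∨ ¬u = max(0.04, 0.59) = 0.59
¬((v ∨ v) ∨ ¬u) = 1 − 0.59 = 0.41
¬((v ∨ v) ∨ ¬u) ↔ ¬u = 1 − |0.41 − 0.59| = 1 − 0.18 = 0.82
¬u ↔ v = 1 − |0.59 − 0.04| = 1 − 0.55 = 0.45
¬(¬u ↔ v) = 1 − 0.45 = 0.55
(¬((v ∨ v) ∨ ¬u) ↔ ¬u) → ¬(¬u ↔ v) = min(1, 1 − 0.82 + 0.55) = min(1, 0.73) = 0.73
¬((¬((v ∨ v) ∨ ¬u) ↔ ¬u) → ¬(¬u ↔ v)) = 1 − 0.73 = 0.27

0.27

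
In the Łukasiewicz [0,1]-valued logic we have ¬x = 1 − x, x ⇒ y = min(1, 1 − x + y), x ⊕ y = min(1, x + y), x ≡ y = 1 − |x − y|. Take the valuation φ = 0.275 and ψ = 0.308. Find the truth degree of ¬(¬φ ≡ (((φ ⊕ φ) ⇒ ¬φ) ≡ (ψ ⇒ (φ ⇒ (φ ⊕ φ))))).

0.275

¬φ = 1 − 0.275 = 0.725
φ ⊕ φ = min(1, 0.275 + 0.275) = min(1, 0.550) = 0.550
(φ ⊕ φ) ⇒ ¬φ = min(1, 1 − 0.550 + 0.725) = min(1, 1.175) = 1.000
φ ⇒ (φ ⊕ φ) = min(1, 1 − 0.275 + 0.550) = min(1, 1.275) = 1.000
ψ ⇒ (φ ⇒ (φ ⊕ φ)) = min(1, 1 − 0.308 + 1.000) = min(1, 1.692) = 1.000
((φ ⊕ φ) ⇒ ¬φ) ≡ (ψ ⇒ (φ ⇒ (φ ⊕ φ))) = 1 − |1.000 − 1.000| = 1 − 0.000 = 1.000
¬φ ≡ (((φ ⊕ φ) ⇒ ¬φ) ≡ (ψ ⇒ (φ ⇒ (φ ⊕ φ)))) = 1 − |0.725 − 1.000| = 1 − 0.275 = 0.725
¬(¬φ ≡ (((φ ⊕ φ) ⇒ ¬φ) ≡ (ψ ⇒ (φ ⇒ (φ ⊕ φ))))) = 1 − 0.725 = 0.275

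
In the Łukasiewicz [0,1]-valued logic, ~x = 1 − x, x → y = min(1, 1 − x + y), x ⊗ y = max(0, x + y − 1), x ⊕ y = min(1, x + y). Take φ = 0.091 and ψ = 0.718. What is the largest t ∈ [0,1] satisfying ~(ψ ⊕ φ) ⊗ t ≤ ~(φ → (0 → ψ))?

ψ ⊕ φ = min(1, 0.718 + 0.091) = min(1, 0.809) = 0.809
~(ψ ⊕ φ) = 1 − 0.809 = 0.191
So the left factor is ~(ψ ⊕ φ) = 0.191.
0 → ψ = min(1, 1 − 0.000 + 0.718) = min(1, 1.718) = 1.000
φ → (0 → ψ) = min(1, 1 − 0.091 + 1.000) = min(1, 1.909) = 1.000
~(φ → (0 → ψ)) = 1 − 1.000 = 0.000
So the right-hand bound is ~(φ → (0 → ψ)) = 0.000.
The residuum of the Łukasiewicz t-norm gives the supremum: min(1, 1 − 0.191 + 0.000).
1 − 0.191 + 0.000 = 0.809, so t = min(1, 0.809) = 0.809.
Check: 0.191 ⊗ 0.809 = max(0, 0.000) = 0.000 ≤ 0.000.

0.809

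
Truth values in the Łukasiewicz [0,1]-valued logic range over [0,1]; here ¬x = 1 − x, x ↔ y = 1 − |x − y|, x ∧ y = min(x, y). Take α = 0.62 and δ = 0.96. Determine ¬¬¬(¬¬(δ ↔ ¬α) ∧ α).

0.58

¬α = 1 − 0.62 = 0.38
δ ↔ ¬α = 1 − |0.96 − 0.38| = 1 − 0.58 = 0.42
¬(δ ↔ ¬α) = 1 − 0.42 = 0.58
¬¬(δ ↔ ¬α) = 1 − 0.58 = 0.42
¬¬(δ ↔ ¬α) ∧ α = min(0.42, 0.62) = 0.42
¬(¬¬(δ ↔ ¬α) ∧ α) = 1 − 0.42 = 0.58
¬¬(¬¬(δ ↔ ¬α) ∧ α) = 1 − 0.58 = 0.42
¬¬¬(¬¬(δ ↔ ¬α) ∧ α) = 1 − 0.42 = 0.58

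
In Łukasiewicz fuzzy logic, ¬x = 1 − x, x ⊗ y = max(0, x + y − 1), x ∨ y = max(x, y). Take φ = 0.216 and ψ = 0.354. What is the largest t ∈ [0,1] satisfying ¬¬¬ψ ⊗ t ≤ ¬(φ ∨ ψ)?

1.000

¬ψ = 1 − 0.354 = 0.646
¬¬ψ = 1 − 0.646 = 0.354
¬¬¬ψ = 1 − 0.354 = 0.646
So the left factor is ¬¬¬ψ = 0.646.
φ ∨ ψ = max(0.216, 0.354) = 0.354
¬(φ ∨ ψ) = 1 − 0.354 = 0.646
So the right-hand bound is ¬(φ ∨ ψ) = 0.646.
The residuum of the Łukasiewicz t-norm gives the supremum: min(1, 1 − 0.646 + 0.646).
1 − 0.646 + 0.646 = 1.000, so t = min(1, 1.000) = 1.000.
Check: 0.646 ⊗ 1.000 = max(0, 0.646) = 0.646 ≤ 0.646.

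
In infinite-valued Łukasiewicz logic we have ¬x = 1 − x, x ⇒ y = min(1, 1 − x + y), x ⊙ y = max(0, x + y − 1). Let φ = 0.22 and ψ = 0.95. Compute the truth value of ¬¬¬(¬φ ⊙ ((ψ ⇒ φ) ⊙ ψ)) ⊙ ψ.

0.95

¬φ = 1 − 0.22 = 0.78
ψ ⇒ φ = min(1, 1 − 0.95 + 0.22) = min(1, 0.27) = 0.27
(ψ ⇒ φ) ⊙ ψ = max(0, 0.27 + 0.95 − 1) = max(0, 0.22) = 0.22
¬φ ⊙ ((ψ ⇒ φ) ⊙ ψ) = max(0, 0.78 + 0.22 − 1) = max(0, 0.00) = 0.00
¬(¬φ ⊙ ((ψ ⇒ φ) ⊙ ψ)) = 1 − 0.00 = 1.00
¬¬(¬φ ⊙ ((ψ ⇒ φ) ⊙ ψ)) = 1 − 1.00 = 0.00
¬¬¬(¬φ ⊙ ((ψ ⇒ φ) ⊙ ψ)) = 1 − 0.00 = 1.00
¬¬¬(¬φ ⊙ ((ψ ⇒ φ) ⊙ ψ)) ⊙ ψ = max(0, 1.00 + 0.95 − 1) = max(0, 0.95) = 0.95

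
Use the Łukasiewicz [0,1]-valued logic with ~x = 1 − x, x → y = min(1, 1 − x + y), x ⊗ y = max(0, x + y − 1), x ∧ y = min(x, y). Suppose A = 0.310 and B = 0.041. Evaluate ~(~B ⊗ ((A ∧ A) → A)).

~B = 1 − 0.041 = 0.959
A ∧ A = min(0.310, 0.310) = 0.310
(A ∧ A) → A = min(1, 1 − 0.310 + 0.310) = min(1, 1.000) = 1.000
~B ⊗ ((A ∧ A) → A) = max(0, 0.959 + 1.000 − 1) = max(0, 0.959) = 0.959
~(~B ⊗ ((A ∧ A) → A)) = 1 − 0.959 = 0.041

0.041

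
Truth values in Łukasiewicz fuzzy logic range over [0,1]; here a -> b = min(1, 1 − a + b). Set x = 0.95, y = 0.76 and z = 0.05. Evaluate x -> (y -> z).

0.34

y -> z = min(1, 1 − 0.76 + 0.05) = min(1, 0.29) = 0.29
x -> (y -> z) = min(1, 1 − 0.95 + 0.29) = min(1, 0.34) = 0.34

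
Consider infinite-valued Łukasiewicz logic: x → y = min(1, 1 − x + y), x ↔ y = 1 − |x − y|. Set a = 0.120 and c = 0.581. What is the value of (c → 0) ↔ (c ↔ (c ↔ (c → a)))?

0.796

c → 0 = min(1, 1 − 0.581 + 0.000) = min(1, 0.419) = 0.419
c → a = min(1, 1 − 0.581 + 0.120) = min(1, 0.539) = 0.539
c ↔ (c → a) = 1 − |0.581 − 0.539| = 1 − 0.042 = 0.958
c ↔ (c ↔ (c → a)) = 1 − |0.581 − 0.958| = 1 − 0.377 = 0.623
(c → 0) ↔ (c ↔ (c ↔ (c → a))) = 1 − |0.419 − 0.623| = 1 − 0.204 = 0.796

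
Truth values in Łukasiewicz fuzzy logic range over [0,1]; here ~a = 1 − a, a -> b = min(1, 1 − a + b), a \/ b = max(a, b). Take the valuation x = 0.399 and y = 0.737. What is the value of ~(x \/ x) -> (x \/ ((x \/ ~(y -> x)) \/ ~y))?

0.798

x \/ x = max(0.399, 0.399) = 0.399
~(x \/ x) = 1 − 0.399 = 0.601
y -> x = min(1, 1 − 0.737 + 0.399) = min(1, 0.662) = 0.662
~(y -> x) = 1 − 0.662 = 0.338
x \/ ~(y -> x) = max(0.399, 0.338) = 0.399
~y = 1 − 0.737 = 0.263
(x \/ ~(y -> x)) \/ ~y = max(0.399, 0.263) = 0.399
x \/ ((x \/ ~(y -> x)) \/ ~y) = max(0.399, 0.399) = 0.399
~(x \/ x) -> (x \/ ((x \/ ~(y -> x)) \/ ~y)) = min(1, 1 − 0.601 + 0.399) = min(1, 0.798) = 0.798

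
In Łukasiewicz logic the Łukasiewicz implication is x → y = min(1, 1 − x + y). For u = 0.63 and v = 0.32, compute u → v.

0.69

u → v = min(1, 1 − 0.63 + 0.32) = min(1, 0.69) = 0.69
For comparison, the Gödel implication (1 if x ≤ y else y) would give 0.32.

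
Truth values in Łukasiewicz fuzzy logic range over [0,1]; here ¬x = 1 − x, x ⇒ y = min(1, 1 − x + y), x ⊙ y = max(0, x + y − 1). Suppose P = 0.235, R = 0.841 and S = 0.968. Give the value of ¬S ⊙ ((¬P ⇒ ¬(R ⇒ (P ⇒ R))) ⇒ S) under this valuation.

0.032

¬S = 1 − 0.968 = 0.032
¬P = 1 − 0.235 = 0.765
P ⇒ R = min(1, 1 − 0.235 + 0.841) = min(1, 1.606) = 1.000
R ⇒ (P ⇒ R) = min(1, 1 − 0.841 + 1.000) = min(1, 1.159) = 1.000
¬(R ⇒ (P ⇒ R)) = 1 − 1.000 = 0.000
¬P ⇒ ¬(R ⇒ (P ⇒ R)) = min(1, 1 − 0.765 + 0.000) = min(1, 0.235) = 0.235
(¬P ⇒ ¬(R ⇒ (P ⇒ R))) ⇒ S = min(1, 1 − 0.235 + 0.968) = min(1, 1.733) = 1.000
¬S ⊙ ((¬P ⇒ ¬(R ⇒ (P ⇒ R))) ⇒ S) = max(0, 0.032 + 1.000 − 1) = max(0, 0.032) = 0.032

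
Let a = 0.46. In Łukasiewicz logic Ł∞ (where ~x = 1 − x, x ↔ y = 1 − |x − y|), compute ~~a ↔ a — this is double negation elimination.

1.00

~a = 1 − 0.46 = 0.54
~~a = 1 − 0.54 = 0.46
~~a ↔ a = 1 − |0.46 − 0.46| = 1 − 0.00 = 1.00
(As expected: always 1 in Ł∞ since negation is involutive.)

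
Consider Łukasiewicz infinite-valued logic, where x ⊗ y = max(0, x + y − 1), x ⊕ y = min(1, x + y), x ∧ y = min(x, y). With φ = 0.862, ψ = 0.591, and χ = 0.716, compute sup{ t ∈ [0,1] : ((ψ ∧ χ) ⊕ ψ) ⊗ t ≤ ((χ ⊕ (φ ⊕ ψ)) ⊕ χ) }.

1.000

ψ ∧ χ = min(0.591, 0.716) = 0.591
(ψ ∧ χ) ⊕ ψ = min(1, 0.591 + 0.591) = min(1, 1.182) = 1.000
So the left factor is (ψ ∧ χ) ⊕ ψ = 1.000.
φ ⊕ ψ = min(1, 0.862 + 0.591) = min(1, 1.453) = 1.000
χ ⊕ (φ ⊕ ψ) = min(1, 0.716 + 1.000) = min(1, 1.716) = 1.000
(χ ⊕ (φ ⊕ ψ)) ⊕ χ = min(1, 1.000 + 0.716) = min(1, 1.716) = 1.000
So the right-hand bound is (χ ⊕ (φ ⊕ ψ)) ⊕ χ = 1.000.
The residuum of the Łukasiewicz t-norm gives the supremum: min(1, 1 − 1.000 + 1.000).
1 − 1.000 + 1.000 = 1.000, so t = min(1, 1.000) = 1.000.
Check: 1.000 ⊗ 1.000 = max(0, 1.000) = 1.000 ≤ 1.000.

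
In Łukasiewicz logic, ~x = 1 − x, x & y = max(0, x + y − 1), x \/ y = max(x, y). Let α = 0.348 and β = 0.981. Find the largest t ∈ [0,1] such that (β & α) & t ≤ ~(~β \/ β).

0.690

β & α = max(0, 0.981 + 0.348 − 1) = max(0, 0.329) = 0.329
So the left factor is β & α = 0.329.
~β = 1 − 0.981 = 0.019
~β \/ β = max(0.019, 0.981) = 0.981
~(~β \/ β) = 1 − 0.981 = 0.019
So the right-hand bound is ~(~β \/ β) = 0.019.
The residuum of the Łukasiewicz t-norm gives the supremum: min(1, 1 − 0.329 + 0.019).
1 − 0.329 + 0.019 = 0.690, so t = min(1, 0.690) = 0.690.
Check: 0.329 & 0.690 = max(0, 0.019) = 0.019 ≤ 0.019.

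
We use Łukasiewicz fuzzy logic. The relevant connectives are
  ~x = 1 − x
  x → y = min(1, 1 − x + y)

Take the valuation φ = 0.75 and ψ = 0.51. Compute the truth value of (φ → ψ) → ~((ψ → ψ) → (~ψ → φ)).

0.24

φ → ψ = min(1, 1 − 0.75 + 0.51) = min(1, 0.76) = 0.76
ψ → ψ = min(1, 1 − 0.51 + 0.51) = min(1, 1.00) = 1.00
~ψ = 1 − 0.51 = 0.49
~ψ → φ = min(1, 1 − 0.49 + 0.75) = min(1, 1.26) = 1.00
(ψ → ψ) → (~ψ → φ) = min(1, 1 − 1.00 + 1.00) = min(1, 1.00) = 1.00
~((ψ → ψ) → (~ψ → φ)) = 1 − 1.00 = 0.00
(φ → ψ) → ~((ψ → ψ) → (~ψ → φ)) = min(1, 1 − 0.76 + 0.00) = min(1, 0.24) = 0.24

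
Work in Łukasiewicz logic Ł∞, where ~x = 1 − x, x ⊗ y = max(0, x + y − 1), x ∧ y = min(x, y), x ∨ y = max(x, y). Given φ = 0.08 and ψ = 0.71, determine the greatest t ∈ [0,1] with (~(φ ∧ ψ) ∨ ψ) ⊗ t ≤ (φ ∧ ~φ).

0.16

φ ∧ ψ = min(0.08, 0.71) = 0.08
~(φ ∧ ψ) = 1 − 0.08 = 0.92
~(φ ∧ ψ) ∨ ψ = max(0.92, 0.71) = 0.92
So the left factor is ~(φ ∧ ψ) ∨ ψ = 0.92.
~φ = 1 − 0.08 = 0.92
φ ∧ ~φ = min(0.08, 0.92) = 0.08
So the right-hand bound is φ ∧ ~φ = 0.08.
The residuum of the Łukasiewicz t-norm gives the supremum: min(1, 1 − 0.92 + 0.08).
1 − 0.92 + 0.08 = 0.16, so t = min(1, 0.16) = 0.16.
Check: 0.92 ⊗ 0.16 = max(0, 0.08) = 0.08 ≤ 0.08.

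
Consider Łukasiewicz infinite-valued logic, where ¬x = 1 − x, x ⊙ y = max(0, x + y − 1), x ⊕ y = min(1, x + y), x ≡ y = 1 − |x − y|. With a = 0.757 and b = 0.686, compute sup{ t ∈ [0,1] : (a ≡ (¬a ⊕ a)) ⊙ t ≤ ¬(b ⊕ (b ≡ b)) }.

¬a = 1 − 0.757 = 0.243
¬a ⊕ a = min(1, 0.243 + 0.757) = min(1, 1.000) = 1.000
a ≡ (¬a ⊕ a) = 1 − |0.757 − 1.000| = 1 − 0.243 = 0.757
So the left factor is a ≡ (¬a ⊕ a) = 0.757.
b ≡ b = 1 − |0.686 − 0.686| = 1 − 0.000 = 1.000
b ⊕ (b ≡ b) = min(1, 0.686 + 1.000) = min(1, 1.686) = 1.000
¬(b ⊕ (b ≡ b)) = 1 − 1.000 = 0.000
So the right-hand bound is ¬(b ⊕ (b ≡ b)) = 0.000.
The residuum of the Łukasiewicz t-norm gives the supremum: min(1, 1 − 0.757 + 0.000).
1 − 0.757 + 0.000 = 0.243, so t = min(1, 0.243) = 0.243.
Check: 0.757 ⊙ 0.243 = max(0, 0.000) = 0.000 ≤ 0.000.

0.243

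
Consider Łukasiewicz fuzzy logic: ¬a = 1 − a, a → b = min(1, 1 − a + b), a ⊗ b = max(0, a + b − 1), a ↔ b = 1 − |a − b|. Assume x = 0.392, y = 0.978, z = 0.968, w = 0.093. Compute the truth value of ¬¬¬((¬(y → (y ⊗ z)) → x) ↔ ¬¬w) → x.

y ⊗ z = max(0, 0.978 + 0.968 − 1) = max(0, 0.946) = 0.946
y → (y ⊗ z) = min(1, 1 − 0.978 + 0.946) = min(1, 0.968) = 0.968
¬(y → (y ⊗ z)) = 1 − 0.968 = 0.032
¬(y → (y ⊗ z)) → x = min(1, 1 − 0.032 + 0.392) = min(1, 1.360) = 1.000
¬w = 1 − 0.093 = 0.907
¬¬w = 1 − 0.907 = 0.093
(¬(y → (y ⊗ z)) → x) ↔ ¬¬w = 1 − |1.000 − 0.093| = 1 − 0.907 = 0.093
¬((¬(y → (y ⊗ z)) → x) ↔ ¬¬w) = 1 − 0.093 = 0.907
¬¬((¬(y → (y ⊗ z)) → x) ↔ ¬¬w) = 1 − 0.907 = 0.093
¬¬¬((¬(y → (y ⊗ z)) → x) ↔ ¬¬w) = 1 − 0.093 = 0.907
¬¬¬((¬(y → (y ⊗ z)) → x) ↔ ¬¬w) → x = min(1, 1 − 0.907 + 0.392) = min(1, 0.485) = 0.485

0.485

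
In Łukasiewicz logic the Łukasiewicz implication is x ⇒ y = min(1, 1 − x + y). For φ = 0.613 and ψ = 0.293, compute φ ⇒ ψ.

0.680

φ ⇒ ψ = min(1, 1 − 0.613 + 0.293) = min(1, 0.680) = 0.680
For comparison, the Gödel implication (1 if x ≤ y else y) would give 0.293.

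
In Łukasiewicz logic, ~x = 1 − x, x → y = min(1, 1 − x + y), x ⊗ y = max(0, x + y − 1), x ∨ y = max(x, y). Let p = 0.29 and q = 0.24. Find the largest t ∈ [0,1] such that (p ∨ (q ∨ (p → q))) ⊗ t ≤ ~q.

p → q = min(1, 1 − 0.29 + 0.24) = min(1, 0.95) = 0.95
q ∨ (p → q) = max(0.24, 0.95) = 0.95
p ∨ (q ∨ (p → q)) = max(0.29, 0.95) = 0.95
So the left factor is p ∨ (q ∨ (p → q)) = 0.95.
~q = 1 − 0.24 = 0.76
So the right-hand bound is ~q = 0.76.
The residuum of the Łukasiewicz t-norm gives the supremum: min(1, 1 − 0.95 + 0.76).
1 − 0.95 + 0.76 = 0.81, so t = min(1, 0.81) = 0.81.
Check: 0.95 ⊗ 0.81 = max(0, 0.76) = 0.76 ≤ 0.76.

0.81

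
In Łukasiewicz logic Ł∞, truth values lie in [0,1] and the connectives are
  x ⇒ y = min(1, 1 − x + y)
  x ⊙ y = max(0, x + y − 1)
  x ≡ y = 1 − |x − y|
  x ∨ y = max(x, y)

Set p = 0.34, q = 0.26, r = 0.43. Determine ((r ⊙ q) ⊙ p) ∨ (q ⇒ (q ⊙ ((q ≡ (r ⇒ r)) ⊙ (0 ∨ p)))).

r ⊙ q = max(0, 0.43 + 0.26 − 1) = max(0, -0.31) = 0.00
(r ⊙ q) ⊙ p = max(0, 0.00 + 0.34 − 1) = max(0, -0.66) = 0.00
r ⇒ r = min(1, 1 − 0.43 + 0.43) = min(1, 1.00) = 1.00
q ≡ (r ⇒ r) = 1 − |0.26 − 1.00| = 1 − 0.74 = 0.26
0 ∨ p = max(0.00, 0.34) = 0.34
(q ≡ (r ⇒ r)) ⊙ (0 ∨ p) = max(0, 0.26 + 0.34 − 1) = max(0, -0.40) = 0.00
q ⊙ ((q ≡ (r ⇒ r)) ⊙ (0 ∨ p)) = max(0, 0.26 + 0.00 − 1) = max(0, -0.74) = 0.00
q ⇒ (q ⊙ ((q ≡ (r ⇒ r)) ⊙ (0 ∨ p))) = min(1, 1 − 0.26 + 0.00) = min(1, 0.74) = 0.74
((r ⊙ q) ⊙ p) ∨ (q ⇒ (q ⊙ ((q ≡ (r ⇒ r)) ⊙ (0 ∨ p)))) = max(0.00, 0.74) = 0.74

0.74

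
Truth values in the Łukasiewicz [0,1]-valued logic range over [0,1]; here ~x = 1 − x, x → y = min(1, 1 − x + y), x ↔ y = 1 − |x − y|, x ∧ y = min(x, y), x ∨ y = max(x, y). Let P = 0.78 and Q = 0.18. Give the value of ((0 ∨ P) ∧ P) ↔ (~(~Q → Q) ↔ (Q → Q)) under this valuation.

0 ∨ P = max(0.00, 0.78) = 0.78
(0 ∨ P) ∧ P = min(0.78, 0.78) = 0.78
~Q = 1 − 0.18 = 0.82
~Q → Q = min(1, 1 − 0.82 + 0.18) = min(1, 0.36) = 0.36
~(~Q → Q) = 1 − 0.36 = 0.64
Q → Q = min(1, 1 − 0.18 + 0.18) = min(1, 1.00) = 1.00
~(~Q → Q) ↔ (Q → Q) = 1 − |0.64 − 1.00| = 1 − 0.36 = 0.64
((0 ∨ P) ∧ P) ↔ (~(~Q → Q) ↔ (Q → Q)) = 1 − |0.78 − 0.64| = 1 − 0.14 = 0.86

0.86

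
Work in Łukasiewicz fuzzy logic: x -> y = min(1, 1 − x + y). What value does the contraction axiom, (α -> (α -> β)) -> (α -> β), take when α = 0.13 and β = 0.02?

0.89

α -> β = min(1, 1 − 0.13 + 0.02) = min(1, 0.89) = 0.89
α -> (α -> β) = min(1, 1 − 0.13 + 0.89) = min(1, 1.76) = 1.00
(α -> (α -> β)) -> (α -> β) = min(1, 1 − 1.00 + 0.89) = min(1, 0.89) = 0.89
(The value 0.89 < 1 shows this instance is not satisfied; fails in Ł∞ (the t-norm is not idempotent).)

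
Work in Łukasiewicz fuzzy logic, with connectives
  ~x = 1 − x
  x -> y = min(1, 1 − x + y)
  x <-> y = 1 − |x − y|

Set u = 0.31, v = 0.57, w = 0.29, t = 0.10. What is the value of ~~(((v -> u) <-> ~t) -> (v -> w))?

0.88

v -> u = min(1, 1 − 0.57 + 0.31) = min(1, 0.74) = 0.74
~t = 1 − 0.10 = 0.90
(v -> u) <-> ~t = 1 − |0.74 − 0.90| = 1 − 0.16 = 0.84
v -> w = min(1, 1 − 0.57 + 0.29) = min(1, 0.72) = 0.72
((v -> u) <-> ~t) -> (v -> w) = min(1, 1 − 0.84 + 0.72) = min(1, 0.88) = 0.88
~(((v -> u) <-> ~t) -> (v -> w)) = 1 − 0.88 = 0.12
~~(((v -> u) <-> ~t) -> (v -> w)) = 1 − 0.12 = 0.88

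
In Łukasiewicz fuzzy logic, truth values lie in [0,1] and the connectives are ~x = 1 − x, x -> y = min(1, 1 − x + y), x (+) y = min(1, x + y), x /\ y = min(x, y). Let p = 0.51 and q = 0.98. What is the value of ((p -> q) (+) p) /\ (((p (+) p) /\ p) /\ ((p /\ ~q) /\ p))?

0.02

p -> q = min(1, 1 − 0.51 + 0.98) = min(1, 1.47) = 1.00
(p -> q) (+) p = min(1, 1.00 + 0.51) = min(1, 1.51) = 1.00
p (+) p = min(1, 0.51 + 0.51) = min(1, 1.02) = 1.00
(p (+) p) /\ p = min(1.00, 0.51) = 0.51
~q = 1 − 0.98 = 0.02
p /\ ~q = min(0.51, 0.02) = 0.02
(p /\ ~q) /\ p = min(0.02, 0.51) = 0.02
((p (+) p) /\ p) /\ ((p /\ ~q) /\ p) = min(0.51, 0.02) = 0.02
((p -> q) (+) p) /\ (((p (+) p) /\ p) /\ ((p /\ ~q) /\ p)) = min(1.00, 0.02) = 0.02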